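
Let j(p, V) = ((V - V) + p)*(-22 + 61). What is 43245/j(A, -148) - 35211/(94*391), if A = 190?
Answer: 22141887/4539119 ≈ 4.8780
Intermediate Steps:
j(p, V) = 39*p (j(p, V) = (0 + p)*39 = p*39 = 39*p)
43245/j(A, -148) - 35211/(94*391) = 43245/((39*190)) - 35211/(94*391) = 43245/7410 - 35211/36754 = 43245*(1/7410) - 35211*1/36754 = 2883/494 - 35211/36754 = 22141887/4539119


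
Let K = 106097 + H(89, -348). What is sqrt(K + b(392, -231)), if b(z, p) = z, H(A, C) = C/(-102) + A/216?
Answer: sqrt(39886248198)/612 ≈ 326.33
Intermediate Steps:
H(A, C) = -C/102 + A/216 (H(A, C) = C*(-1/102) + A*(1/216) = -C/102 + A/216)
K = 389602225/3672 (K = 106097 + (-1/102*(-348) + (1/216)*89) = 106097 + (58/17 + 89/216) = 106097 + 14041/3672 = 389602225/3672 ≈ 1.0610e+5)
sqrt(K + b(392, -231)) = sqrt(389602225/3672 + 392) = sqrt(391041649/3672) = sqrt(39886248198)/612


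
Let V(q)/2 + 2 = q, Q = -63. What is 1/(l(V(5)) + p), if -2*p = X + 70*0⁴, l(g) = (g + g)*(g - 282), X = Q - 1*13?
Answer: -1/3274 ≈ -0.00030544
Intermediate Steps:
V(q) = -4 + 2*q
X = -76 (X = -63 - 1*13 = -63 - 13 = -76)
l(g) = 2*g*(-282 + g) (l(g) = (2*g)*(-282 + g) = 2*g*(-282 + g))
p = 38 (p = -(-76 + 70*0⁴)/2 = -(-76 + 70*0)/2 = -(-76 + 0)/2 = -½*(-76) = 38)
1/(l(V(5)) + p) = 1/(2*(-4 + 2*5)*(-282 + (-4 + 2*5)) + 38) = 1/(2*(-4 + 10)*(-282 + (-4 + 10)) + 38) = 1/(2*6*(-282 + 6) + 38) = 1/(2*6*(-276) + 38) = 1/(-3312 + 38) = 1/(-3274) = -1/3274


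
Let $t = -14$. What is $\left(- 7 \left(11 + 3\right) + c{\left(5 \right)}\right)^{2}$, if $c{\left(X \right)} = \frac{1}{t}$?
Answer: $\frac{1885129}{196} \approx 9618.0$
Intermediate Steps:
$c{\left(X \right)} = - \frac{1}{14}$ ($c{\left(X \right)} = \frac{1}{-14} = - \frac{1}{14}$)
$\left(- 7 \left(11 + 3\right) + c{\left(5 \right)}\right)^{2} = \left(- 7 \left(11 + 3\right) - \frac{1}{14}\right)^{2} = \left(\left(-7\right) 14 - \frac{1}{14}\right)^{2} = \left(-98 - \frac{1}{14}\right)^{2} = \left(- \frac{1373}{14}\right)^{2} = \frac{1885129}{196}$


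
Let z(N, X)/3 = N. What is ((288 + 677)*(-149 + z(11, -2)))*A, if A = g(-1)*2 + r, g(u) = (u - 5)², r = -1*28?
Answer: -4925360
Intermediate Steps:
z(N, X) = 3*N
r = -28
g(u) = (-5 + u)²
A = 44 (A = (-5 - 1)²*2 - 28 = (-6)²*2 - 28 = 36*2 - 28 = 72 - 28 = 44)
((288 + 677)*(-149 + z(11, -2)))*A = ((288 + 677)*(-149 + 3*11))*44 = (965*(-149 + 33))*44 = (965*(-116))*44 = -111940*44 = -4925360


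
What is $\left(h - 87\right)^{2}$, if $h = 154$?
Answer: $4489$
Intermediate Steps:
$\left(h - 87\right)^{2} = \left(154 - 87\right)^{2} = 67^{2} = 4489$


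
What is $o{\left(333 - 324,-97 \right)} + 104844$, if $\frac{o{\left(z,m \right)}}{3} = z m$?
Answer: $102225$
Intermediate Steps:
$o{\left(z,m \right)} = 3 m z$ ($o{\left(z,m \right)} = 3 z m = 3 m z$)
$o{\left(333 - 324,-97 \right)} + 104844 = 3 \left(-97\right) \left(333 - 324\right) + 104844 = 3 \left(-97\right) 9 + 104844 = -2619 + 104844 = 102225$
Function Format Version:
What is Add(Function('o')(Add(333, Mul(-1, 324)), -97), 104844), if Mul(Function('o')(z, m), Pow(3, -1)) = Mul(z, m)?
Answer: 102225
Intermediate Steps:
Function('o')(z, m) = Mul(3, m, z) (Function('o')(z, m) = Mul(3, Mul(z, m)) = Mul(3, Mul(m, z)) = Mul(3, m, z))
Add(Function('o')(Add(333, Mul(-1, 324)), -97), 104844) = Add(Mul(3, -97, Add(333, Mul(-1, 324))), 104844) = Add(Mul(3, -97, Add(333, -324)), 104844) = Add(Mul(3, -97, 9), 104844) = Add(-2619, 104844) = 102225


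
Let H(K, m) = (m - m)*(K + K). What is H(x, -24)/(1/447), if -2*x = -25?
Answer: 0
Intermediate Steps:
x = 25/2 (x = -½*(-25) = 25/2 ≈ 12.500)
H(K, m) = 0 (H(K, m) = 0*(2*K) = 0)
H(x, -24)/(1/447) = 0/(1/447) = 0*447 = 0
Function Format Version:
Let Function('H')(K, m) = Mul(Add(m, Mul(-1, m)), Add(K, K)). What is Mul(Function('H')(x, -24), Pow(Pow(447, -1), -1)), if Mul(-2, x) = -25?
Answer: 0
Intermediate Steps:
x = Rational(25, 2) (x = Mul(Rational(-1, 2), -25) = Rational(25, 2) ≈ 12.500)
Function('H')(K, m) = 0 (Function('H')(K, m) = Mul(0, Mul(2, K)) = 0)
Mul(Function('H')(x, -24), Pow(Pow(447, -1), -1)) = Mul(0, Pow(Pow(447, -1), -1)) = Mul(0, Pow(Rational(1, 447), -1)) = Mul(0, 447) = 0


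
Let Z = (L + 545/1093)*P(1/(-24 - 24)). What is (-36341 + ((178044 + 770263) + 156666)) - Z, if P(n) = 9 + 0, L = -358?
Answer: 1171531517/1093 ≈ 1.0719e+6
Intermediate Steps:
P(n) = 9
Z = -3516741/1093 (Z = (-358 + 545/1093)*9 = -390749/1093*9 = -3516741/1093 ≈ -3217.5)
(-36341 + ((178044 + 770263) + 156666)) - Z = (-36341 + ((178044 + 770263) + 156666)) - 1*(-3516741/1093) = (-36341 + (948307 + 156666)) + 3516741/1093 = (-36341 + 1104973) + 3516741/1093 = 1068632 + 3516741/1093 = 1171531517/1093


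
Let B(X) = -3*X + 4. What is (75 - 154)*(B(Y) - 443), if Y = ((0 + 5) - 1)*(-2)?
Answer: 32785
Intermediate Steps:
Y = -8 (Y = (5 - 1)*(-2) = 4*(-2) = -8)
B(X) = 4 - 3*X
(75 - 154)*(B(Y) - 443) = (75 - 154)*((4 - 3*(-8)) - 443) = -79*((4 + 24) - 443) = -79*(28 - 443) = -79*(-415) = 32785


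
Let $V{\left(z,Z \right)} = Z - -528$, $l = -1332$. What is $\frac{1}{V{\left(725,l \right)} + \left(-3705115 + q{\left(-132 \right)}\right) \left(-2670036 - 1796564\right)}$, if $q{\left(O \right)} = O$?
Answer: $\frac{1}{16549856249396} \approx 6.0423 \cdot 10^{-14}$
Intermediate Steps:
$V{\left(z,Z \right)} = 528 + Z$ ($V{\left(z,Z \right)} = Z + 528 = 528 + Z$)
$\frac{1}{V{\left(725,l \right)} + \left(-3705115 + q{\left(-132 \right)}\right) \left(-2670036 - 1796564\right)} = \frac{1}{\left(528 - 1332\right) + \left(-3705115 - 132\right) \left(-2670036 - 1796564\right)} = \frac{1}{-804 - -16549856250200} = \frac{1}{-804 + 16549856250200} = \frac{1}{16549856249396}$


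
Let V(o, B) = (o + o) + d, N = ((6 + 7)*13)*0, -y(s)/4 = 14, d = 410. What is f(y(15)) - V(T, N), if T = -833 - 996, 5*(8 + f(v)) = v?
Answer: 16144/5 ≈ 3228.8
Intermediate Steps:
y(s) = -56 (y(s) = -4*14 = -56)
N = 0 (N = (13*13)*0 = 169*0 = 0)
f(v) = -8 + v/5
T = -1829
V(o, B) = 410 + 2*o (V(o, B) = (o + o) + 410 = 2*o + 410 = 410 + 2*o)
f(y(15)) - V(T, N) = (-8 + (⅕)*(-56)) - (410 + 2*(-1829)) = (-8 - 56/5) - (410 - 3658) = -96/5 - 1*(-3248) = -96/5 + 3248 = 16144/5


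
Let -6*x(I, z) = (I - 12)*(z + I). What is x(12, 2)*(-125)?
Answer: 0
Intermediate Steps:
x(I, z) = -(-12 + I)*(I + z)/6 (x(I, z) = -(I - 12)*(z + I)/6 = -(-12 + I)*(I + z)/6)
x(12, 2)*(-125) = (2*12 + 2*2 - ⅙*12² - ⅙*12*2)*(-125) = (24 + 4 - ⅙*144 - 4)*(-125) = (24 + 4 - 24 - 4)*(-125) = 0*(-125) = 0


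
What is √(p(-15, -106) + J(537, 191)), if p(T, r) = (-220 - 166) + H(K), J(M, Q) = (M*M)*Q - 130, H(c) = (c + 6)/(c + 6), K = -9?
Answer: 2*√13769491 ≈ 7421.5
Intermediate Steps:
H(c) = 1 (H(c) = (6 + c)/(6 + c) = 1)
J(M, Q) = -130 + Q*M² (J(M, Q) = M²*Q - 130 = Q*M² - 130 = -130 + Q*M²)
p(T, r) = -385 (p(T, r) = (-220 - 166) + 1 = -386 + 1 = -385)
√(p(-15, -106) + J(537, 191)) = √(-385 + (-130 + 191*537²)) = √(-385 + (-130 + 191*288369)) = √(-385 + (-130 + 55078479)) = √(-385 + 55078349) = √55077964 = 2*√13769491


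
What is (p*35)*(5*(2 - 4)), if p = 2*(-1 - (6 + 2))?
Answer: 6300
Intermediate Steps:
p = -18 (p = 2*(-1 - 1*8) = 2*(-1 - 8) = 2*(-9) = -18)
(p*35)*(5*(2 - 4)) = (-18*35)*(5*(2 - 4)) = -3150*(-2) = -630*(-10) = 6300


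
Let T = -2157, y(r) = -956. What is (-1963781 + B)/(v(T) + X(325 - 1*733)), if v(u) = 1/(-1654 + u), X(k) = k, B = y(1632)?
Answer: 7487612707/1554889 ≈ 4815.5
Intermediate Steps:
B = -956
(-1963781 + B)/(v(T) + X(325 - 1*733)) = (-1963781 - 956)/(1/(-1654 - 2157) + (325 - 1*733)) = -1964737/(1/(-3811) + (325 - 733)) = -1964737/(-1/3811 - 408) = -1964737/(-1554889/3811) = -1964737*(-3811/1554889) = 7487612707/1554889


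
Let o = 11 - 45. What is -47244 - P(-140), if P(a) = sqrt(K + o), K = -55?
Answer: -47244 - I*sqrt(89) ≈ -47244.0 - 9.434*I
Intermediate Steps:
o = -34
P(a) = I*sqrt(89) (P(a) = sqrt(-55 - 34) = sqrt(-89) = I*sqrt(89))
-47244 - P(-140) = -47244 - I*sqrt(89)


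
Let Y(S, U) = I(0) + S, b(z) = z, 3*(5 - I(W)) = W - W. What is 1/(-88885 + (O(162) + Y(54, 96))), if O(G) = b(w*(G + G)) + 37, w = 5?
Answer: -1/87169 ≈ -1.1472e-5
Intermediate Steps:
I(W) = 5 (I(W) = 5 - (W - W)/3 = 5 - 1/3*0 = 5 + 0 = 5)
Y(S, U) = 5 + S
O(G) = 37 + 10*G (O(G) = 5*(G + G) + 37 = 5*(2*G) + 37 = 10*G + 37 = 37 + 10*G)
1/(-88885 + (O(162) + Y(54, 96))) = 1/(-88885 + ((37 + 10*162) + (5 + 54))) = 1/(-88885 + ((37 + 1620) + 59)) = 1/(-88885 + (1657 + 59)) = 1/(-88885 + 1716) = 1/(-87169) = -1/87169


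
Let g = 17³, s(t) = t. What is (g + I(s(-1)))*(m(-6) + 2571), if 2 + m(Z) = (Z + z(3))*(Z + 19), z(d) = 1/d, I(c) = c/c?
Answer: 12262068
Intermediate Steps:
I(c) = 1
m(Z) = -2 + (19 + Z)*(⅓ + Z) (m(Z) = -2 + (Z + 1/3)*(Z + 19) = -2 + (Z + ⅓)*(19 + Z) = -2 + (⅓ + Z)*(19 + Z) = -2 + (19 + Z)*(⅓ + Z))
g = 4913
(g + I(s(-1)))*(m(-6) + 2571) = (4913 + 1)*((13/3 + (-6)² + (58/3)*(-6)) + 2571) = 4914*((13/3 + 36 - 116) + 2571) = 4914*(-227/3 + 2571) = 4914*(7486/3) = 12262068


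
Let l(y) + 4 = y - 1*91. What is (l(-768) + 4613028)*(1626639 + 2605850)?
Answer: 19520937628685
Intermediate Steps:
l(y) = -95 + y (l(y) = -4 + (y - 1*91) = -4 + (y - 91) = -4 + (-91 + y) = -95 + y)
(l(-768) + 4613028)*(1626639 + 2605850) = ((-95 - 768) + 4613028)*(1626639 + 2605850) = (-863 + 4613028)*4232489 = 4612165*4232489 = 19520937628685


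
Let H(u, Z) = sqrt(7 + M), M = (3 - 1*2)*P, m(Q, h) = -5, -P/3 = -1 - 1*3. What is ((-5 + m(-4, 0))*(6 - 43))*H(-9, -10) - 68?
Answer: -68 + 370*sqrt(19) ≈ 1544.8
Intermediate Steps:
P = 12 (P = -3*(-1 - 1*3) = -3*(-1 - 3) = -3*(-4) = 12)
M = 12 (M = (3 - 1*2)*12 = (3 - 2)*12 = 1*12 = 12)
H(u, Z) = sqrt(19) (H(u, Z) = sqrt(7 + 12) = sqrt(19))
((-5 + m(-4, 0))*(6 - 43))*H(-9, -10) - 68 = ((-5 - 5)*(6 - 43))*sqrt(19) - 68 = (-10*(-37))*sqrt(19) - 68 = 370*sqrt(19) - 68 = -68 + 370*sqrt(19)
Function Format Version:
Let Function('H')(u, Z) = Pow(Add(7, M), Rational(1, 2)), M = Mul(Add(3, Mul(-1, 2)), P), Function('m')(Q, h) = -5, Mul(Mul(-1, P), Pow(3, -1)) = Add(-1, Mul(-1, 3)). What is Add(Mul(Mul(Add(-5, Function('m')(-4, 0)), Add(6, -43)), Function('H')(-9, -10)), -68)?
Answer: Add(-68, Mul(370, Pow(19, Rational(1, 2)))) ≈ 1544.8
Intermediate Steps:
P = 12 (P = Mul(-3, Add(-1, Mul(-1, 3))) = Mul(-3, Add(-1, -3)) = Mul(-3, -4) = 12)
M = 12 (M = Mul(Add(3, Mul(-1, 2)), 12) = Mul(Add(3, -2), 12) = Mul(1, 12) = 12)
Function('H')(u, Z) = Pow(19, Rational(1, 2)) (Function('H')(u, Z) = Pow(Add(7, 12), Rational(1, 2)) = Pow(19, Rational(1, 2)))
Add(Mul(Mul(Add(-5, Function('m')(-4, 0)), Add(6, -43)), Function('H')(-9, -10)), -68) = Add(Mul(Mul(Add(-5, -5), Add(6, -43)), Pow(19, Rational(1, 2))), -68) = Add(Mul(Mul(-10, -37), Pow(19, Rational(1, 2))), -68) = Add(Mul(370, Pow(19, Rational(1, 2))), -68) = Add(-68, Mul(370, Pow(19, Rational(1, 2))))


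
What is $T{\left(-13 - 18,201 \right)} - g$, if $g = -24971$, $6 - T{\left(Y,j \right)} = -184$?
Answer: $25161$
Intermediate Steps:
$T{\left(Y,j \right)} = 190$ ($T{\left(Y,j \right)} = 6 - -184 = 6 + 184 = 190$)
$T{\left(-13 - 18,201 \right)} - g = 190 - -24971 = 190 + 24971 = 25161$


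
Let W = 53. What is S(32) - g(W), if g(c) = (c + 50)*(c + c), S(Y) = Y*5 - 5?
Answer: -10763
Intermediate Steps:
S(Y) = -5 + 5*Y (S(Y) = 5*Y - 5 = -5 + 5*Y)
g(c) = 2*c*(50 + c) (g(c) = (50 + c)*(2*c) = 2*c*(50 + c))
S(32) - g(W) = (-5 + 5*32) - 2*53*(50 + 53) = (-5 + 160) - 2*53*103 = 155 - 1*10918 = 155 - 10918 = -10763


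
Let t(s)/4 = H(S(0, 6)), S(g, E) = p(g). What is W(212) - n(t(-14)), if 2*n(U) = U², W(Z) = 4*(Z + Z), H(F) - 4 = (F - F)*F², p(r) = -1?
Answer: 1568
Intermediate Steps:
S(g, E) = -1
H(F) = 4 (H(F) = 4 + (F - F)*F² = 4 + 0*F² = 4 + 0 = 4)
t(s) = 16 (t(s) = 4*4 = 16)
W(Z) = 8*Z (W(Z) = 4*(2*Z) = 8*Z)
n(U) = U²/2
W(212) - n(t(-14)) = 8*212 - 16²/2 = 1696 - 256/2 = 1696 - 1*128 = 1696 - 128 = 1568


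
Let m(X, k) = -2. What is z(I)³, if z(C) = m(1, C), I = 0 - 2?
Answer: -8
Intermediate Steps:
I = -2
z(C) = -2
z(I)³ = (-2)³ = -8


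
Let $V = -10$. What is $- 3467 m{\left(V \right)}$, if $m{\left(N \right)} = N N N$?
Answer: $3467000$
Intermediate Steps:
$m{\left(N \right)} = N^{3}$ ($m{\left(N \right)} = N N^{2} = N^{3}$)
$- 3467 m{\left(V \right)} = - 3467 \left(-10\right)^{3} = \left(-3467\right) \left(-1000\right) = 3467000$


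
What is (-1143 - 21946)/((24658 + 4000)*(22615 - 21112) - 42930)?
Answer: -23089/43030044 ≈ -0.00053658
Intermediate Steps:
(-1143 - 21946)/((24658 + 4000)*(22615 - 21112) - 42930) = -23089/(28658*1503 - 42930) = -23089/(43072974 - 42930) = -23089/43030044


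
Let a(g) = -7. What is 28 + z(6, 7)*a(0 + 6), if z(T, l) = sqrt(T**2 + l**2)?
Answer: 28 - 7*sqrt(85) ≈ -36.537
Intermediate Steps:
28 + z(6, 7)*a(0 + 6) = 28 + sqrt(6**2 + 7**2)*(-7) = 28 + sqrt(36 + 49)*(-7) = 28 + sqrt(85)*(-7) = 28 - 7*sqrt(85)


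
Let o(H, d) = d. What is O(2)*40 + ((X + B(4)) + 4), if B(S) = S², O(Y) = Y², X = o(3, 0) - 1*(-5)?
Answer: 185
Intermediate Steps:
X = 5 (X = 0 - 1*(-5) = 0 + 5 = 5)
O(2)*40 + ((X + B(4)) + 4) = 2²*40 + ((5 + 4²) + 4) = 4*40 + ((5 + 16) + 4) = 160 + (21 + 4) = 160 + 25 = 185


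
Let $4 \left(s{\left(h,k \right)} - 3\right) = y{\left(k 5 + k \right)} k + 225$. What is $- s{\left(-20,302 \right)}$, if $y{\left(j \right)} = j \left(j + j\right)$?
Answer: $- \frac{1983140013}{4} \approx -4.9578 \cdot 10^{8}$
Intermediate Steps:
$y{\left(j \right)} = 2 j^{2}$ ($y{\left(j \right)} = j 2 j = 2 j^{2}$)
$s{\left(h,k \right)} = \frac{237}{4} + 18 k^{3}$ ($s{\left(h,k \right)} = 3 + \frac{2 \left(k 5 + k\right)^{2} k + 225}{4} = 3 + \frac{2 \left(5 k + k\right)^{2} k + 225}{4} = 3 + \frac{2 \left(6 k\right)^{2} k + 225}{4} = 3 + \frac{2 \cdot 36 k^{2} k + 225}{4} = 3 + \frac{72 k^{2} k + 225}{4} = 3 + \frac{72 k^{3} + 225}{4} = 3 + \frac{225 + 72 k^{3}}{4} = 3 + \left(\frac{225}{4} + 18 k^{3}\right) = \frac{237}{4} + 18 k^{3}$)
$- s{\left(-20,302 \right)} = - (\frac{237}{4} + 18 \cdot 302^{3}) = - (\frac{237}{4} + 18 \cdot 27543608) = - (\frac{237}{4} + 495784944) = \left(-1\right) \frac{1983140013}{4} = - \frac{1983140013}{4}$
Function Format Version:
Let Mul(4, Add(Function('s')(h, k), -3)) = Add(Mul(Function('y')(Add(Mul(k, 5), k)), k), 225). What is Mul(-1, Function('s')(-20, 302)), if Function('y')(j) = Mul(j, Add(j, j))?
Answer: Rational(-1983140013, 4) ≈ -4.9578e+8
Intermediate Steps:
Function('y')(j) = Mul(2, Pow(j, 2)) (Function('y')(j) = Mul(j, Mul(2, j)) = Mul(2, Pow(j, 2)))
Function('s')(h, k) = Add(Rational(237, 4), Mul(18, Pow(k, 3))) (Function('s')(h, k) = Add(3, Mul(Rational(1, 4), Add(Mul(Mul(2, Pow(Add(Mul(k, 5), k), 2)), k), 225))) = Add(3, Mul(Rational(1, 4), Add(Mul(Mul(2, Pow(Add(Mul(5, k), k), 2)), k), 225))) = Add(3, Mul(Rational(1, 4), Add(Mul(Mul(2, Pow(Mul(6, k), 2)), k), 225))) = Add(3, Mul(Rational(1, 4), Add(Mul(Mul(2, Mul(36, Pow(k, 2))), k), 225))) = Add(3, Mul(Rational(1, 4), Add(Mul(Mul(72, Pow(k, 2)), k), 225))) = Add(3, Mul(Rational(1, 4), Add(Mul(72, Pow(k, 3)), 225))) = Add(3, Mul(Rational(1, 4), Add(225, Mul(72, Pow(k, 3))))) = Add(3, Add(Rational(225, 4), Mul(18, Pow(k, 3)))) = Add(Rational(237, 4), Mul(18, Pow(k, 3))))
Mul(-1, Function('s')(-20, 302)) = Mul(-1, Add(Rational(237, 4), Mul(18, Pow(302, 3)))) = Mul(-1, Add(Rational(237, 4), Mul(18, 27543608))) = Mul(-1, Add(Rational(237, 4), 495784944)) = Mul(-1, Rational(1983140013, 4)) = Rational(-1983140013, 4)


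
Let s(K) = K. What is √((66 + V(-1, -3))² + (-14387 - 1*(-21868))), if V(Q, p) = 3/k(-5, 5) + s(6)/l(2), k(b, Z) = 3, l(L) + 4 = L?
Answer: √11577 ≈ 107.60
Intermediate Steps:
l(L) = -4 + L
V(Q, p) = -2 (V(Q, p) = 3/3 + 6/(-4 + 2) = 3*(⅓) + 6/(-2) = 1 + 6*(-½) = 1 - 3 = -2)
√((66 + V(-1, -3))² + (-14387 - 1*(-21868))) = √((66 - 2)² + (-14387 - 1*(-21868))) = √(64² + (-14387 + 21868)) = √(4096 + 7481) = √11577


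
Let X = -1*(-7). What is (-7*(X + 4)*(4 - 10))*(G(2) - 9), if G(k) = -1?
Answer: -4620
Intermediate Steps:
X = 7
(-7*(X + 4)*(4 - 10))*(G(2) - 9) = (-7*(7 + 4)*(4 - 10))*(-1 - 9) = -77*(-6)*(-10) = -7*(-66)*(-10) = 462*(-10) = -4620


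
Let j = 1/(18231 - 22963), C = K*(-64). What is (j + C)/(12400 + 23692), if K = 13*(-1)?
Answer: 3937023/170787344 ≈ 0.023052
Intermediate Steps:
K = -13
C = 832 (C = -13*(-64) = 832)
j = -1/4732 (j = 1/(-4732) = -1/4732 ≈ -0.00021133)
(j + C)/(12400 + 23692) = (-1/4732 + 832)/(12400 + 23692) = (3937023/4732)/36092 = (3937023/4732)*(1/36092) = 3937023/170787344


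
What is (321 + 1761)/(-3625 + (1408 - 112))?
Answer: -2082/2329 ≈ -0.89395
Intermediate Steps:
(321 + 1761)/(-3625 + (1408 - 112)) = 2082/(-3625 + 1296) = 2082/(-2329) = 2082*(-1/2329) = -2082/2329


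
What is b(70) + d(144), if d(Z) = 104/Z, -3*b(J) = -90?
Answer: 553/18 ≈ 30.722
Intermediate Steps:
b(J) = 30 (b(J) = -1/3*(-90) = 30)
b(70) + d(144) = 30 + 104/144 = 30 + 104*(1/144) = 30 + 13/18 = 553/18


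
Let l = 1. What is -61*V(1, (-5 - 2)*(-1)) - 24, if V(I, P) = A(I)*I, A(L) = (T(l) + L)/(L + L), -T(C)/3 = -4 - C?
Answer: -512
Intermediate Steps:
T(C) = 12 + 3*C (T(C) = -3*(-4 - C) = 12 + 3*C)
A(L) = (15 + L)/(2*L) (A(L) = ((12 + 3*1) + L)/(L + L) = ((12 + 3) + L)/((2*L)) = (15 + L)*(1/(2*L)) = (15 + L)/(2*L))
V(I, P) = 15/2 + I/2 (V(I, P) = ((15 + I)/(2*I))*I = 15/2 + I/2)
-61*V(1, (-5 - 2)*(-1)) - 24 = -61*(15/2 + (½)*1) - 24 = -61*(15/2 + ½) - 24 = -61*8 - 24 = -488 - 24 = -512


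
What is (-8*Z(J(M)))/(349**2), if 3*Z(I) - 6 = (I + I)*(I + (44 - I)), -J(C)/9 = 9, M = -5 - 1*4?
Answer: 18992/121801 ≈ 0.15593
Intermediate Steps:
M = -9 (M = -5 - 4 = -9)
J(C) = -81 (J(C) = -9*9 = -81)
Z(I) = 2 + 88*I/3 (Z(I) = 2 + ((I + I)*(I + (44 - I)))/3 = 2 + ((2*I)*44)/3 = 2 + (88*I)/3 = 2 + 88*I/3)
(-8*Z(J(M)))/(349**2) = (-8*(2 + (88/3)*(-81)))/(349**2) = -8*(2 - 2376)/121801 = -8*(-2374)*(1/121801) = 18992*(1/121801) = 18992/121801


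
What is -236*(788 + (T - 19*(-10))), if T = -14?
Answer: -227504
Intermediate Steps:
-236*(788 + (T - 19*(-10))) = -236*(788 + (-14 - 19*(-10))) = -236*(788 + (-14 + 190)) = -236*(788 + 176) = -236*964 = -227504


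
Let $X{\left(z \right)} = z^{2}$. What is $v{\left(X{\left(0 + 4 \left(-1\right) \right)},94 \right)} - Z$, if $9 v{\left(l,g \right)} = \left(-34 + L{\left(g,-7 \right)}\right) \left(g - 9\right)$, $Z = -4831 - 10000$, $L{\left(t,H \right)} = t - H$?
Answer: $\frac{139174}{9} \approx 15464.0$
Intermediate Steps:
$Z = -14831$
$v{\left(l,g \right)} = \frac{\left(-27 + g\right) \left(-9 + g\right)}{9}$ ($v{\left(l,g \right)} = \frac{\left(-34 + \left(g - -7\right)\right) \left(g - 9\right)}{9} = \frac{\left(-34 + \left(g + 7\right)\right) \left(-9 + g\right)}{9} = \frac{\left(-34 + \left(7 + g\right)\right) \left(-9 + g\right)}{9} = \frac{\left(-27 + g\right) \left(-9 + g\right)}{9}$)
$v{\left(X{\left(0 + 4 \left(-1\right) \right)},94 \right)} - Z = \left(27 - 376 + \frac{94^{2}}{9}\right) - -14831 = \left(27 - 376 + \frac{1}{9} \cdot 8836\right) + 14831 = \left(27 - 376 + \frac{8836}{9}\right) + 14831 = \frac{5695}{9} + 14831 = \frac{139174}{9}$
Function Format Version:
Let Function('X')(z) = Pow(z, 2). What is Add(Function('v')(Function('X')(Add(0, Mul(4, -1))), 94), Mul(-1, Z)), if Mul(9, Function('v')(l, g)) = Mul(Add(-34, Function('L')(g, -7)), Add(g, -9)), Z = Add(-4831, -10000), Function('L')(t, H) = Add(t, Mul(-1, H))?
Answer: Rational(139174, 9) ≈ 15464.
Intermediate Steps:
Z = -14831
Function('v')(l, g) = Mul(Rational(1, 9), Add(-27, g), Add(-9, g)) (Function('v')(l, g) = Mul(Rational(1, 9), Mul(Add(-34, Add(g, Mul(-1, -7))), Add(g, -9))) = Mul(Rational(1, 9), Mul(Add(-34, Add(g, 7)), Add(-9, g))) = Mul(Rational(1, 9), Mul(Add(-34, Add(7, g)), Add(-9, g))) = Mul(Rational(1, 9), Mul(Add(-27, g), Add(-9, g))) = Mul(Rational(1, 9), Add(-27, g), Add(-9, g)))
Add(Function('v')(Function('X')(Add(0, Mul(4, -1))), 94), Mul(-1, Z)) = Add(Add(27, Mul(-4, 94), Mul(Rational(1, 9), Pow(94, 2))), Mul(-1, -14831)) = Add(Add(27, -376, Mul(Rational(1, 9), 8836)), 14831) = Add(Add(27, -376, Rational(8836, 9)), 14831) = Add(Rational(5695, 9), 14831) = Rational(139174, 9)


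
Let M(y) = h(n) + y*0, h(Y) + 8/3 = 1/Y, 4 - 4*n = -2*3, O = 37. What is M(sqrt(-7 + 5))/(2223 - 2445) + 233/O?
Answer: 10502/1665 ≈ 6.3075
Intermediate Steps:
n = 5/2 (n = 1 - (-1)*3/2 = 1 - 1/4*(-6) = 1 + 3/2 = 5/2 ≈ 2.5000)
h(Y) = -8/3 + 1/Y
M(y) = -34/15 (M(y) = (-8/3 + 1/(5/2)) + y*0 = (-8/3 + 2/5) + 0 = -34/15 + 0 = -34/15)
M(sqrt(-7 + 5))/(2223 - 2445) + 233/O = -34/(15*(2223 - 2445)) + 233/37 = -34/15/(-222) + 233*(1/37) = -34/15*(-1/222) + 233/37 = 17/1665 + 233/37 = 10502/1665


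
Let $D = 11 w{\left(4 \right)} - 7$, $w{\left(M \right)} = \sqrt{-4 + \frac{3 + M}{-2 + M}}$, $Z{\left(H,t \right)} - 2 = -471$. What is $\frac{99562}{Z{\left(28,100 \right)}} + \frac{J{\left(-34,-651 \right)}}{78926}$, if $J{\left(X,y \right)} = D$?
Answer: $- \frac{117284085}{552482} + \frac{11 i \sqrt{2}}{157852} \approx -212.29 + 9.855 \cdot 10^{-5} i$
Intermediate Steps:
$Z{\left(H,t \right)} = -469$ ($Z{\left(H,t \right)} = 2 - 471 = -469$)
$w{\left(M \right)} = \sqrt{-4 + \frac{3 + M}{-2 + M}}$
$D = -7 + \frac{11 i \sqrt{2}}{2}$ ($D = 11 \sqrt{\frac{11 - 12}{-2 + 4}} - 7 = 11 \sqrt{\frac{11 - 12}{2}} - 7 = 11 \sqrt{\frac{1}{2} \left(-1\right)} - 7 = 11 \sqrt{- \frac{1}{2}} - 7 = 11 \frac{i \sqrt{2}}{2} - 7 = \frac{11 i \sqrt{2}}{2} - 7 = -7 + \frac{11 i \sqrt{2}}{2} \approx -7.0 + 7.7782 i$)
$J{\left(X,y \right)} = -7 + \frac{11 i \sqrt{2}}{2}$
$\frac{99562}{Z{\left(28,100 \right)}} + \frac{J{\left(-34,-651 \right)}}{78926} = \frac{99562}{-469} + \frac{-7 + \frac{11 i \sqrt{2}}{2}}{78926} = 99562 \left(- \frac{1}{469}\right) + \left(-7 + \frac{11 i \sqrt{2}}{2}\right) \frac{1}{78926} = - \frac{1486}{7} - \left(\frac{7}{78926} - \frac{11 i \sqrt{2}}{157852}\right) = - \frac{117284085}{552482} + \frac{11 i \sqrt{2}}{157852}$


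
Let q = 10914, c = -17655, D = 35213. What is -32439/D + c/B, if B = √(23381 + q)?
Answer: -32439/35213 - 3531*√95/361 ≈ -96.256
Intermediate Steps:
B = 19*√95 (B = √(23381 + 10914) = √34295 = 19*√95 ≈ 185.19)
-32439/D + c/B = -32439/35213 - 17655*√95/1805 = -32439*1/35213 - 3531*√95/361 = -32439/35213 - 3531*√95/361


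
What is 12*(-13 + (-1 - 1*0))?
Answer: -168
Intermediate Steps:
12*(-13 + (-1 - 1*0)) = 12*(-13 + (-1 + 0)) = 12*(-13 - 1) = 12*(-14) = -168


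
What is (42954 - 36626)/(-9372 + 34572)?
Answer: 113/450 ≈ 0.25111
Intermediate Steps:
(42954 - 36626)/(-9372 + 34572) = 6328/25200 = 6328*(1/25200) = 113/450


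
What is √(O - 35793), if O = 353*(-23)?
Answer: 2*I*√10978 ≈ 209.55*I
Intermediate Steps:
O = -8119
√(O - 35793) = √(-8119 - 35793) = √(-43912) = 2*I*√10978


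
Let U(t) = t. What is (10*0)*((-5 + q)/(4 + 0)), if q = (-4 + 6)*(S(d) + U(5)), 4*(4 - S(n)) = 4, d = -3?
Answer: 0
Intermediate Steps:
S(n) = 3 (S(n) = 4 - 1/4*4 = 4 - 1 = 3)
q = 16 (q = (-4 + 6)*(3 + 5) = 2*8 = 16)
(10*0)*((-5 + q)/(4 + 0)) = (10*0)*((-5 + 16)/(4 + 0)) = 0*(11/4) = 0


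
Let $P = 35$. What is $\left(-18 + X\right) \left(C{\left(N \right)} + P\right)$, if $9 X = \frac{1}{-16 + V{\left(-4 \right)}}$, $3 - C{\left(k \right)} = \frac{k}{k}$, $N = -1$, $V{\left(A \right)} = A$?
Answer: $- \frac{119917}{180} \approx -666.21$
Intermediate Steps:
$C{\left(k \right)} = 2$ ($C{\left(k \right)} = 3 - \frac{k}{k} = 3 - 1 = 2$)
$X = - \frac{1}{180}$ ($X = \frac{1}{9 \left(-16 - 4\right)} = \frac{1}{9 \left(-20\right)} = \frac{1}{9} \left(- \frac{1}{20}\right) = - \frac{1}{180} \approx -0.0055556$)
$\left(-18 + X\right) \left(C{\left(N \right)} + P\right) = \left(-18 - \frac{1}{180}\right) \left(2 + 35\right) = \left(- \frac{3241}{180}\right) 37 = - \frac{119917}{180}$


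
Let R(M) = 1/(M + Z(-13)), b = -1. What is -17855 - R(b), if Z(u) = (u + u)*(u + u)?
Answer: -12052126/675 ≈ -17855.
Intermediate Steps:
Z(u) = 4*u² (Z(u) = (2*u)*(2*u) = 4*u²)
R(M) = 1/(676 + M) (R(M) = 1/(M + 4*(-13)²) = 1/(M + 4*169) = 1/(M + 676) = 1/(676 + M))
-17855 - R(b) = -17855 - 1/(676 - 1) = -17855 - 1/675 = -12052126/675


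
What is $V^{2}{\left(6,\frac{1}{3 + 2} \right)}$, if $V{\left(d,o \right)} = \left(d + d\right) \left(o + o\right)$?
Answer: $\frac{576}{25} \approx 23.04$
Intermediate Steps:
$V{\left(d,o \right)} = 4 d o$ ($V{\left(d,o \right)} = 2 d 2 o = 4 d o$)
$V^{2}{\left(6,\frac{1}{3 + 2} \right)} = \left(4 \cdot 6 \frac{1}{3 + 2}\right)^{2} = \left(4 \cdot 6 \cdot \frac{1}{5}\right)^{2} = \left(\frac{24}{5}\right)^{2} = \frac{576}{25}$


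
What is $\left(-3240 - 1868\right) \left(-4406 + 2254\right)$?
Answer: $10992416$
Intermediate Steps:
$\left(-3240 - 1868\right) \left(-4406 + 2254\right) = \left(-5108\right) \left(-2152\right) = 10992416$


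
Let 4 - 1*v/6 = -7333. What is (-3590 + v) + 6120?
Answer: 46552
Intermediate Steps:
v = 44022 (v = 24 - 6*(-7333) = 24 + 43998 = 44022)
(-3590 + v) + 6120 = (-3590 + 44022) + 6120 = 40432 + 6120 = 46552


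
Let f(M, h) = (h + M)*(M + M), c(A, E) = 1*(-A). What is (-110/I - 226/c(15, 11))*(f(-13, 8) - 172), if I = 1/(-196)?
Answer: -4530764/5 ≈ -9.0615e+5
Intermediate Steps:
I = -1/196 ≈ -0.0051020
c(A, E) = -A
f(M, h) = 2*M*(M + h) (f(M, h) = (M + h)*(2*M) = 2*M*(M + h))
(-110/I - 226/c(15, 11))*(f(-13, 8) - 172) = (-110/(-1/196) - 226/((-1*15)))*(2*(-13)*(-13 + 8) - 172) = (-110*(-196) - 226/(-15))*(2*(-13)*(-5) - 172) = (21560 - 226*(-1/15))*(130 - 172) = (21560 + 226/15)*(-42) = (323626/15)*(-42) = -4530764/5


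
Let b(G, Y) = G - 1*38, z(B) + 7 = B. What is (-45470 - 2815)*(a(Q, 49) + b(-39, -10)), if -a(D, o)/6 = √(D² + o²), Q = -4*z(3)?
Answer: 3717945 + 289710*√2657 ≈ 1.8651e+7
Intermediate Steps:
z(B) = -7 + B
b(G, Y) = -38 + G (b(G, Y) = G - 38 = -38 + G)
Q = 16 (Q = -4*(-7 + 3) = -4*(-4) = 16)
a(D, o) = -6*√(D² + o²)
(-45470 - 2815)*(a(Q, 49) + b(-39, -10)) = (-45470 - 2815)*(-6*√(16² + 49²) + (-38 - 39)) = -48285*(-6*√(256 + 2401) - 77) = -48285*(-6*√2657 - 77) = -48285*(-77 - 6*√2657) = 3717945 + 289710*√2657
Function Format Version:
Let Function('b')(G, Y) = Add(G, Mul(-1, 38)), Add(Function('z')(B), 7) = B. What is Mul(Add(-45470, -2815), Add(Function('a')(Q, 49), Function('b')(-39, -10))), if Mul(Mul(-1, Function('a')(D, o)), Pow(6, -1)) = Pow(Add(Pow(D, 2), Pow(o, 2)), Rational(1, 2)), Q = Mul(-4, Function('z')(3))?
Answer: Add(3717945, Mul(289710, Pow(2657, Rational(1, 2)))) ≈ 1.8651e+7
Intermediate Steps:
Function('z')(B) = Add(-7, B)
Function('b')(G, Y) = Add(-38, G) (Function('b')(G, Y) = Add(G, -38) = Add(-38, G))
Q = 16 (Q = Mul(-4, Add(-7, 3)) = Mul(-4, -4) = 16)
Function('a')(D, o) = Mul(-6, Pow(Add(Pow(D, 2), Pow(o, 2)), Rational(1, 2)))
Mul(Add(-45470, -2815), Add(Function('a')(Q, 49), Function('b')(-39, -10))) = Mul(Add(-45470, -2815), Add(Mul(-6, Pow(Add(Pow(16, 2), Pow(49, 2)), Rational(1, 2))), Add(-38, -39))) = Mul(-48285, Add(Mul(-6, Pow(Add(256, 2401), Rational(1, 2))), -77)) = Mul(-48285, Add(Mul(-6, Pow(2657, Rational(1, 2))), -77)) = Mul(-48285, Add(-77, Mul(-6, Pow(2657, Rational(1, 2))))) = Add(3717945, Mul(289710, Pow(2657, Rational(1, 2))))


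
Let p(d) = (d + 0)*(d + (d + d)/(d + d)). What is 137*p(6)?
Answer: 5754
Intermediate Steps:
p(d) = d*(1 + d) (p(d) = d*(d + (2*d)/((2*d))) = d*(d + (2*d)*(1/(2*d))) = d*(d + 1) = d*(1 + d))
137*p(6) = 137*(6*(1 + 6)) = 137*(6*7) = 137*42 = 5754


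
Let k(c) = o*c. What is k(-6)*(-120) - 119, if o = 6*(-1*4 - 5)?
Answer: -38999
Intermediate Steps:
o = -54 (o = 6*(-4 - 5) = 6*(-9) = -54)
k(c) = -54*c
k(-6)*(-120) - 119 = -54*(-6)*(-120) - 119 = 324*(-120) - 119 = -38880 - 119 = -38999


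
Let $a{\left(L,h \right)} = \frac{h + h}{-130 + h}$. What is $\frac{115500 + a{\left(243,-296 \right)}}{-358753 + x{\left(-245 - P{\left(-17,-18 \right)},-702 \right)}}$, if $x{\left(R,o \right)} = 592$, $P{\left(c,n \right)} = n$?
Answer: $- \frac{24601796}{76288293} \approx -0.32248$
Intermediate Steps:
$a{\left(L,h \right)} = \frac{2 h}{-130 + h}$
$\frac{115500 + a{\left(243,-296 \right)}}{-358753 + x{\left(-245 - P{\left(-17,-18 \right)},-702 \right)}} = \frac{115500 + 2 \left(-296\right) \frac{1}{-130 - 296}}{-358753 + 592} = \frac{115500 + 2 \left(-296\right) \frac{1}{-426}}{-358161} = \left(115500 + 2 \left(-296\right) \left(- \frac{1}{426}\right)\right) \left(- \frac{1}{358161}\right) = \left(115500 + \frac{296}{213}\right) \left(- \frac{1}{358161}\right) = \frac{24601796}{213} \left(- \frac{1}{358161}\right) = - \frac{24601796}{76288293}$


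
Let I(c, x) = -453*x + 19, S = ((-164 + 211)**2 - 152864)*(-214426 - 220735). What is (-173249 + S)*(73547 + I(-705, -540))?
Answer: 20859958266848316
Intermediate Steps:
S = 65559180455 (S = (47**2 - 152864)*(-435161) = (2209 - 152864)*(-435161) = -150655*(-435161) = 65559180455)
I(c, x) = 19 - 453*x
(-173249 + S)*(73547 + I(-705, -540)) = (-173249 + 65559180455)*(73547 + (19 - 453*(-540))) = 65559007206*(73547 + (19 + 244620)) = 65559007206*(73547 + 244639) = 65559007206*318186 = 20859958266848316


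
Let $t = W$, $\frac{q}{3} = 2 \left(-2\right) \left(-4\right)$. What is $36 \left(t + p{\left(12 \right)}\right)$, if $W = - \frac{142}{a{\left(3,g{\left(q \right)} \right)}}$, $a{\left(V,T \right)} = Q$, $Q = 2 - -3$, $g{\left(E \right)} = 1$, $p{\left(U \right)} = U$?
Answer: $- \frac{2952}{5} \approx -590.4$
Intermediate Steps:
$q = 48$ ($q = 3 \cdot 2 \left(-2\right) \left(-4\right) = 3 \left(\left(-4\right) \left(-4\right)\right) = 3 \cdot 16 = 48$)
$Q = 5$ ($Q = 2 + 3 = 5$)
$a{\left(V,T \right)} = 5$
$W = - \frac{142}{5} \approx -28.4$
$t = - \frac{142}{5} \approx -28.4$
$36 \left(t + p{\left(12 \right)}\right) = 36 \left(- \frac{142}{5} + 12\right) = 36 \left(- \frac{82}{5}\right) = - \frac{2952}{5}$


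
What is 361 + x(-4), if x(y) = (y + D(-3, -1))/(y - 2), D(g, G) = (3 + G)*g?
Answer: 1088/3 ≈ 362.67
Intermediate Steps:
D(g, G) = g*(3 + G)
x(y) = (-6 + y)/(-2 + y) (x(y) = (y - 3*(3 - 1))/(y - 2) = (y - 3*2)/(-2 + y) = (y - 6)/(-2 + y) = (-6 + y)/(-2 + y))
361 + x(-4) = 361 + (-6 - 4)/(-2 - 4) = 361 - 10/(-6) = 361 - ⅙*(-10) = 361 + 5/3 = 1088/3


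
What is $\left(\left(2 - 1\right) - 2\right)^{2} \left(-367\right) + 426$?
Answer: $59$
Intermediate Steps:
$\left(\left(2 - 1\right) - 2\right)^{2} \left(-367\right) + 426 = \left(1 - 2\right)^{2} \left(-367\right) + 426 = \left(-1\right)^{2} \left(-367\right) + 426 = 1 \left(-367\right) + 426 = -367 + 426 = 59$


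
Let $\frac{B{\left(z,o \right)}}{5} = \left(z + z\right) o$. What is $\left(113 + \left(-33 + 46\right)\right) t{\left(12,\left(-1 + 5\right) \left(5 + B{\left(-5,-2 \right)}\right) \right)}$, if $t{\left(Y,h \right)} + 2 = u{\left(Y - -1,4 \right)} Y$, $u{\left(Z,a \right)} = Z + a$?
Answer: $25452$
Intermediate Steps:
$B{\left(z,o \right)} = 10 o z$ ($B{\left(z,o \right)} = 5 \left(z + z\right) o = 5 \cdot 2 z o = 5 \cdot 2 o z = 10 o z$)
$t{\left(Y,h \right)} = -2 + Y \left(5 + Y\right)$ ($t{\left(Y,h \right)} = -2 + \left(\left(Y - -1\right) + 4\right) Y = -2 + \left(\left(Y + 1\right) + 4\right) Y = -2 + \left(\left(1 + Y\right) + 4\right) Y = -2 + \left(5 + Y\right) Y = -2 + Y \left(5 + Y\right)$)
$\left(113 + \left(-33 + 46\right)\right) t{\left(12,\left(-1 + 5\right) \left(5 + B{\left(-5,-2 \right)}\right) \right)} = \left(113 + \left(-33 + 46\right)\right) \left(-2 + 12 \left(5 + 12\right)\right) = \left(113 + 13\right) \left(-2 + 12 \cdot 17\right) = 126 \left(-2 + 204\right) = 126 \cdot 202 = 25452$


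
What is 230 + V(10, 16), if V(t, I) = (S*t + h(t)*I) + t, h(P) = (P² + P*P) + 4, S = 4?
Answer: 3544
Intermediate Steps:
h(P) = 4 + 2*P² (h(P) = (P² + P²) + 4 = 2*P² + 4 = 4 + 2*P²)
V(t, I) = 5*t + I*(4 + 2*t²) (V(t, I) = (4*t + (4 + 2*t²)*I) + t = (4*t + I*(4 + 2*t²)) + t = 5*t + I*(4 + 2*t²))
230 + V(10, 16) = 230 + (5*10 + 2*16*(2 + 10²)) = 230 + (50 + 2*16*(2 + 100)) = 230 + (50 + 2*16*102) = 230 + (50 + 3264) = 230 + 3314 = 3544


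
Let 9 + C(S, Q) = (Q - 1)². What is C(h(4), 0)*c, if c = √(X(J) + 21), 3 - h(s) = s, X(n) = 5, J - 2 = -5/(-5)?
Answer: -8*√26 ≈ -40.792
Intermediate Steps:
J = 3 (J = 2 - 5/(-5) = 2 - 5*(-⅕) = 2 + 1 = 3)
h(s) = 3 - s
c = √26 (c = √(5 + 21) = √26 ≈ 5.0990)
C(S, Q) = -9 + (-1 + Q)² (C(S, Q) = -9 + (Q - 1)² = -9 + (-1 + Q)²)
C(h(4), 0)*c = (-9 + (-1 + 0)²)*√26 = (-9 + (-1)²)*√26 = (-9 + 1)*√26 = -8*√26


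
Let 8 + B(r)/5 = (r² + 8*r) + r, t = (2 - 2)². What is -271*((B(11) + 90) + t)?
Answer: -311650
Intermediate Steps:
t = 0 (t = 0² = 0)
B(r) = -40 + 5*r² + 45*r (B(r) = -40 + 5*((r² + 8*r) + r) = -40 + 5*(r² + 9*r) = -40 + (5*r² + 45*r) = -40 + 5*r² + 45*r)
-271*((B(11) + 90) + t) = -271*(((-40 + 5*11² + 45*11) + 90) + 0) = -271*(((-40 + 5*121 + 495) + 90) + 0) = -271*(((-40 + 605 + 495) + 90) + 0) = -271*((1060 + 90) + 0) = -271*(1150 + 0) = -271*1150 = -311650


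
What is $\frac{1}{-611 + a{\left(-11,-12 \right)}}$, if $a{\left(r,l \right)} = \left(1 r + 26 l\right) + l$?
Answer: $- \frac{1}{946} \approx -0.0010571$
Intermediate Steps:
$a{\left(r,l \right)} = r + 27 l$ ($a{\left(r,l \right)} = \left(r + 26 l\right) + l = r + 27 l$)
$\frac{1}{-611 + a{\left(-11,-12 \right)}} = \frac{1}{-611 + \left(-11 + 27 \left(-12\right)\right)} = \frac{1}{-611 - 335} = \frac{1}{-946} = - \frac{1}{946}$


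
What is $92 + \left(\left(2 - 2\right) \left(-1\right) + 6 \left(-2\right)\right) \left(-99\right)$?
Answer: $1280$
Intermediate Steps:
$92 + \left(\left(2 - 2\right) \left(-1\right) + 6 \left(-2\right)\right) \left(-99\right) = 92 + \left(0 \left(-1\right) - 12\right) \left(-99\right) = 92 + \left(0 - 12\right) \left(-99\right) = 92 - -1188 = 92 + 1188 = 1280$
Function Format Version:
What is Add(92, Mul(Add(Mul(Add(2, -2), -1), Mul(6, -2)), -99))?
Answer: 1280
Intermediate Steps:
Add(92, Mul(Add(Mul(Add(2, -2), -1), Mul(6, -2)), -99)) = Add(92, Mul(Add(Mul(0, -1), -12), -99)) = Add(92, Mul(Add(0, -12), -99)) = Add(92, Mul(-12, -99)) = Add(92, 1188) = 1280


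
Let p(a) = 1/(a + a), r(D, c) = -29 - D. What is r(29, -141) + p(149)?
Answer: -17283/298 ≈ -57.997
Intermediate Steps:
p(a) = 1/(2*a)
r(29, -141) + p(149) = (-29 - 1*29) + (½)/149 = (-29 - 29) + (½)*(1/149) = -58 + 1/298 = -17283/298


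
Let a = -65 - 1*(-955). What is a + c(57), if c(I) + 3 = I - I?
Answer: 887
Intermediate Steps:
c(I) = -3 (c(I) = -3 + (I - I) = -3 + 0 = -3)
a = 890 (a = -65 + 955 = 890)
a + c(57) = 890 - 3 = 887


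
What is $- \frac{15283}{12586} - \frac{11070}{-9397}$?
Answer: $- \frac{4769}{131558} \approx -0.03625$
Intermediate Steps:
$- \frac{15283}{12586} - \frac{11070}{-9397} = \left(-15283\right) \frac{1}{12586} - - \frac{11070}{9397} = - \frac{17}{14} + \frac{11070}{9397} = - \frac{4769}{131558}$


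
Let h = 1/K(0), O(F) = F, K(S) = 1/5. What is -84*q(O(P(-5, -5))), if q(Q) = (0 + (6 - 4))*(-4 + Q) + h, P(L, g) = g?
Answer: 1092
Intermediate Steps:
K(S) = ⅕
h = 5 (h = 1/(⅕) = 5)
q(Q) = -3 + 2*Q (q(Q) = (0 + (6 - 4))*(-4 + Q) + 5 = (0 + 2)*(-4 + Q) + 5 = 2*(-4 + Q) + 5 = (-8 + 2*Q) + 5 = -3 + 2*Q)
-84*q(O(P(-5, -5))) = -84*(-3 + 2*(-5)) = -84*(-3 - 10) = -84*(-13) = 1092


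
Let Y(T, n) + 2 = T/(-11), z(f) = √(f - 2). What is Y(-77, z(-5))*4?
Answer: 20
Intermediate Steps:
z(f) = √(-2 + f)
Y(T, n) = -2 - T/11 (Y(T, n) = -2 + T/(-11) = -2 + T*(-1/11) = -2 - T/11)
Y(-77, z(-5))*4 = (-2 - 1/11*(-77))*4 = (-2 + 7)*4 = 5*4 = 20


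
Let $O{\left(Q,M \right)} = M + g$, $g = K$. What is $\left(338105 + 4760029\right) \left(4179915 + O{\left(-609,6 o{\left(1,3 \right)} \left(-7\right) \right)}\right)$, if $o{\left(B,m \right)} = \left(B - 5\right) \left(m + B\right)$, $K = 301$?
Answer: $21314727262992$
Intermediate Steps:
$g = 301$
$o{\left(B,m \right)} = \left(-5 + B\right) \left(B + m\right)$
$O{\left(Q,M \right)} = 301 + M$ ($O{\left(Q,M \right)} = M + 301 = 301 + M$)
$\left(338105 + 4760029\right) \left(4179915 + O{\left(-609,6 o{\left(1,3 \right)} \left(-7\right) \right)}\right) = \left(338105 + 4760029\right) \left(4179915 + \left(301 + 6 \left(1^{2} - 5 - 15 + 1 \cdot 3\right) \left(-7\right)\right)\right) = 5098134 \left(4179915 + \left(301 + 6 \left(1 - 5 - 15 + 3\right) \left(-7\right)\right)\right) = 5098134 \left(4179915 + \left(301 + 6 \left(-16\right) \left(-7\right)\right)\right) = 5098134 \left(4179915 + \left(301 - -672\right)\right) = 5098134 \left(4179915 + \left(301 + 672\right)\right) = 5098134 \left(4179915 + 973\right) = 5098134 \cdot 4180888 = 21314727262992$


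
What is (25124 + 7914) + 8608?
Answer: 41646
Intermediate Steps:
(25124 + 7914) + 8608 = 33038 + 8608 = 41646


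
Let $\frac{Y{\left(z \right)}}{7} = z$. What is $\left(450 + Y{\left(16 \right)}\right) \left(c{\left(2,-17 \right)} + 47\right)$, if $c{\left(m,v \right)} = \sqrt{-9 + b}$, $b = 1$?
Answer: $26414 + 1124 i \sqrt{2} \approx 26414.0 + 1589.6 i$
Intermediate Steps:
$Y{\left(z \right)} = 7 z$
$c{\left(m,v \right)} = 2 i \sqrt{2}$ ($c{\left(m,v \right)} = \sqrt{-9 + 1} = \sqrt{-8} = 2 i \sqrt{2}$)
$\left(450 + Y{\left(16 \right)}\right) \left(c{\left(2,-17 \right)} + 47\right) = \left(450 + 7 \cdot 16\right) \left(2 i \sqrt{2} + 47\right) = \left(450 + 112\right) \left(47 + 2 i \sqrt{2}\right) = 562 \left(47 + 2 i \sqrt{2}\right) = 26414 + 1124 i \sqrt{2}$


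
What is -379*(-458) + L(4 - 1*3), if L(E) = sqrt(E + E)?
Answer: 173582 + sqrt(2) ≈ 1.7358e+5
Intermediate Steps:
L(E) = sqrt(2)*sqrt(E) (L(E) = sqrt(2*E) = sqrt(2)*sqrt(E))
-379*(-458) + L(4 - 1*3) = -379*(-458) + sqrt(2)*sqrt(4 - 1*3) = 173582 + sqrt(2)*sqrt(4 - 3) = 173582 + sqrt(2)*sqrt(1) = 173582 + sqrt(2)*1 = 173582 + sqrt(2)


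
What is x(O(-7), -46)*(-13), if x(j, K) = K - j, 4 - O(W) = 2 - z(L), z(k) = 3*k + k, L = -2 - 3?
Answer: 364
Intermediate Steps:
L = -5
z(k) = 4*k
O(W) = -18 (O(W) = 4 - (2 - 4*(-5)) = 4 - (2 - 1*(-20)) = 4 - (2 + 20) = 4 - 1*22 = 4 - 22 = -18)
x(O(-7), -46)*(-13) = (-46 - 1*(-18))*(-13) = (-46 + 18)*(-13) = -28*(-13) = 364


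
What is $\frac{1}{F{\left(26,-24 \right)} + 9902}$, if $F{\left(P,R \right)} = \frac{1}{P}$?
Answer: $\frac{26}{257453} \approx 0.00010099$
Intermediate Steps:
$\frac{1}{F{\left(26,-24 \right)} + 9902} = \frac{1}{\frac{1}{26} + 9902} = \frac{1}{\frac{257453}{26}} = \frac{26}{257453}$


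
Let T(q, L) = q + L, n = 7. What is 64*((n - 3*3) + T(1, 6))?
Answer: 320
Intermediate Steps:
T(q, L) = L + q
64*((n - 3*3) + T(1, 6)) = 64*((7 - 3*3) + (6 + 1)) = 64*((7 - 9) + 7) = 64*(-2 + 7) = 64*5 = 320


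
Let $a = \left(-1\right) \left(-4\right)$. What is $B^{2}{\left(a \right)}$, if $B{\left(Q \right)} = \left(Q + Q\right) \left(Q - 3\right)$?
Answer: $64$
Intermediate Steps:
$a = 4$
$B{\left(Q \right)} = 2 Q \left(-3 + Q\right)$
$B^{2}{\left(a \right)} = \left(2 \cdot 4 \left(-3 + 4\right)\right)^{2} = \left(2 \cdot 4 \cdot 1\right)^{2} = 8^{2} = 64$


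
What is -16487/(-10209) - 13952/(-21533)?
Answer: 497450539/219830397 ≈ 2.2629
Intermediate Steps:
-16487/(-10209) - 13952/(-21533) = -16487*(-1/10209) - 13952*(-1/21533) = 16487/10209 + 13952/21533 = 497450539/219830397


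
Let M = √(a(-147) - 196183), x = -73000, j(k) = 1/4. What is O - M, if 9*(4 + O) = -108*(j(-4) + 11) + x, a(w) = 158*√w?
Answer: -74251/9 - √(-196183 + 1106*I*√3) ≈ -8252.3 - 442.93*I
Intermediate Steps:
j(k) = ¼
M = √(-196183 + 1106*I*√3) (M = √(158*√(-147) - 196183) = √(158*(7*I*√3) - 196183) = √(1106*I*√3 - 196183) = √(-196183 + 1106*I*√3) ≈ 2.162 + 442.93*I)
O = -74251/9 (O = -4 + (-108*(¼ + 11) - 73000)/9 = -4 + (-108*45/4 - 73000)/9 = -4 + (-1215 - 73000)/9 = -4 + (⅑)*(-74215) = -4 - 74215/9 = -74251/9 ≈ -8250.1)
O - M = -74251/9 - √(-196183 + 1106*I*√3)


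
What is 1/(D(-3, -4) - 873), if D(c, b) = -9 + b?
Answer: -1/886 ≈ -0.0011287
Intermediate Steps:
1/(D(-3, -4) - 873) = 1/((-9 - 4) - 873) = 1/(-13 - 873) = 1/(-886) = 1*(-1/886) = -1/886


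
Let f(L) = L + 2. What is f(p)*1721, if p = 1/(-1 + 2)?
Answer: 5163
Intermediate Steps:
p = 1 (p = 1/1 = 1)
f(L) = 2 + L
f(p)*1721 = (2 + 1)*1721 = 3*1721 = 5163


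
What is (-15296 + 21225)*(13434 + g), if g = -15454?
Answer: -11976580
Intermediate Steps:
(-15296 + 21225)*(13434 + g) = (-15296 + 21225)*(13434 - 15454) = 5929*(-2020) = -11976580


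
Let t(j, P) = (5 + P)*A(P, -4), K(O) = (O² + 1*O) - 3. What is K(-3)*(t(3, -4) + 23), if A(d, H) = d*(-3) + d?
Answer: 93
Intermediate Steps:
A(d, H) = -2*d (A(d, H) = -3*d + d = -2*d)
K(O) = -3 + O + O² (K(O) = (O² + O) - 3 = (O + O²) - 3 = -3 + O + O²)
t(j, P) = -2*P*(5 + P) (t(j, P) = (5 + P)*(-2*P) = -2*P*(5 + P))
K(-3)*(t(3, -4) + 23) = (-3 - 3 + (-3)²)*(-2*(-4)*(5 - 4) + 23) = (-3 - 3 + 9)*(-2*(-4)*1 + 23) = 3*(8 + 23) = 3*31 = 93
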